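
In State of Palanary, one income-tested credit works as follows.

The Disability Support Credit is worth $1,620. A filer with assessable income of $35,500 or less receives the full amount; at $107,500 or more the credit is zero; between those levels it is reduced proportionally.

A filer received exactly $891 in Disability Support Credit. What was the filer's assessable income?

$891 is 891/1,620 of the full $1,620, so 729/1,620 of the $72,000 range has been used: income = $35,500 + $72,000 × 729/1,620 = $67,900.

$67,900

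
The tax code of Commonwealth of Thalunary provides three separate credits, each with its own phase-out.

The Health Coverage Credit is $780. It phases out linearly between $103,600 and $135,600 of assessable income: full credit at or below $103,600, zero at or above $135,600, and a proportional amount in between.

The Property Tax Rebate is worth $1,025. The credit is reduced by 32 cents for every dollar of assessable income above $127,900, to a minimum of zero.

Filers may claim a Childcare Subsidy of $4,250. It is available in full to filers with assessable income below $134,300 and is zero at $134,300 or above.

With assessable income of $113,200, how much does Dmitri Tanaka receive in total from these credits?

Health Coverage Credit: $113,200 is $9,600 into a $32,000 phase-out range, leaving 22,400/32,000 of the credit: $780 × 22,400/32,000 = $546.
Property Tax Rebate: $113,200 is at or below the $127,900 threshold, so the full $1,025 applies.
Childcare Subsidy: $113,200 is below the $134,300 cutoff, so the full $4,250 applies.
Total: $546 + $1,025 + $4,250 = $5,821.

$5,821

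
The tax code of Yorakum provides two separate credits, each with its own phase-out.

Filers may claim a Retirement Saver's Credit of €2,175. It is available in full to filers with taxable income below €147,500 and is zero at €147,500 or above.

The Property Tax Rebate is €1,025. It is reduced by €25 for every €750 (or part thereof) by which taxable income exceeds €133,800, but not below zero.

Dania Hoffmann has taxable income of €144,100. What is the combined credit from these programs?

€2,850

Retirement Saver's Credit: €144,100 is below the €147,500 cutoff, so the full €2,175 applies.
Property Tax Rebate: income exceeds €133,800 by €10,300, which is 14 full-or-partial €750 increments; reduction = 14 × €25 = €350, leaving €675.
Total: €2,175 + €675 = €2,850.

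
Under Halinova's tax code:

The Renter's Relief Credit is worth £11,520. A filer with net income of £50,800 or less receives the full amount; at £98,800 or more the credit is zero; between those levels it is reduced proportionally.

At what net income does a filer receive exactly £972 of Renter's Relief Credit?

£972 is 972/11,520 of the full £11,520, so 10,548/11,520 of the £48,000 range has been used: income = £50,800 + £48,000 × 10,548/11,520 = £94,750.

£94,750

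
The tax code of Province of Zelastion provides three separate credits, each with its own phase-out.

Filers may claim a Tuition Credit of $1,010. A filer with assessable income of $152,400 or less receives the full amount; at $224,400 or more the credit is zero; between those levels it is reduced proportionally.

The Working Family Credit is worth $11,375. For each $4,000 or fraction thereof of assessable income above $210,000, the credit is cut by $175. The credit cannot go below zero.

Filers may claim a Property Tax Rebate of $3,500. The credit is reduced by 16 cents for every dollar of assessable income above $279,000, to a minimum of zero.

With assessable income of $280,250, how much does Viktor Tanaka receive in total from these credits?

$11,525

Tuition Credit: $280,250 is at or above $224,400, so the credit is $0.
Working Family Credit: income exceeds $210,000 by $70,250, which is 18 full-or-partial $4,000 increments; reduction = 18 × $175 = $3,150, leaving $8,225.
Property Tax Rebate: 16% of the $1,250 excess over $279,000 is $200; credit = $3,500 − $200 = $3,300.
Total: $0 + $8,225 + $3,300 = $11,525.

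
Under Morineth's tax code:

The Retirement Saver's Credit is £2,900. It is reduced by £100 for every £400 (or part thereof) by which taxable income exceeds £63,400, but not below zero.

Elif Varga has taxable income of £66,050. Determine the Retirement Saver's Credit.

Retirement Saver's Credit: income exceeds £63,400 by £2,650, which is 7 full-or-partial £400 increments; reduction = 7 × £100 = £700, leaving £2,200.

£2,200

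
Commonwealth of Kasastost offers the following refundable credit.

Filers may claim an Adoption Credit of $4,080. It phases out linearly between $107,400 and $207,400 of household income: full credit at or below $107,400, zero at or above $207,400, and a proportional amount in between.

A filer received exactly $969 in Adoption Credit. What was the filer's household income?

$183,650

$969 is 969/4,080 of the full $4,080, so 3,111/4,080 of the $100,000 range has been used: income = $107,400 + $100,000 × 3,111/4,080 = $183,650.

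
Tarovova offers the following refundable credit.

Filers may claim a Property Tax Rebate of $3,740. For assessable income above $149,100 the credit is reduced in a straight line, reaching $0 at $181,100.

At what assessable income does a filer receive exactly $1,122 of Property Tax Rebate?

$1,122 is 1,122/3,740 of the full $3,740, so 2,618/3,740 of the $32,000 range has been used: income = $149,100 + $32,000 × 2,618/3,740 = $171,500.

$171,500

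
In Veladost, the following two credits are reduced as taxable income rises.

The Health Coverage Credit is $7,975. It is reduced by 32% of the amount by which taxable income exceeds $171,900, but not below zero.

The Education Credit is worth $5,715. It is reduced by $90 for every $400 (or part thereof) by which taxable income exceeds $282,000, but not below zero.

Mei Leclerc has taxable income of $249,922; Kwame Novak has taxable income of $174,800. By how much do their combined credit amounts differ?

$7,047

Mei ($249,922): Health Coverage Credit: 32% of the $78,022 excess over $171,900 is $24,967.04 ≥ base, so the credit is $0. Education Credit: $249,922 is at or below the $282,000 threshold, so the full $5,715 applies. total $0 + $5,715 = $5,715
Kwame ($174,800): Health Coverage Credit: 32% of the $2,900 excess over $171,900 is $928; credit = $7,975 − $928 = $7,047. Education Credit: $174,800 is at or below the $282,000 threshold, so the full $5,715 applies. total $7,047 + $5,715 = $12,762
Difference: |$5,715 − $12,762| = $7,047.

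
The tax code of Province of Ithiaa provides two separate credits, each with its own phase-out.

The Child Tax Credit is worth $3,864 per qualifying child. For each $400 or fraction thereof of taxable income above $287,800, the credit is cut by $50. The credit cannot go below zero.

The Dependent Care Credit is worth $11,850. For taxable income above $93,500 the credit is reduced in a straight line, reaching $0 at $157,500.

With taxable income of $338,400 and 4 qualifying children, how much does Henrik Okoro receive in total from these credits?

Child Tax Credit: base = 4 × $3,864 = $15,456. income exceeds $287,800 by $50,600, which is 127 full-or-partial $400 increments; reduction = 127 × $50 = $6,350, leaving $9,106.
Dependent Care Credit: $338,400 is at or above $157,500, so the credit is $0.
Total: $9,106 + $0 = $9,106.

$9,106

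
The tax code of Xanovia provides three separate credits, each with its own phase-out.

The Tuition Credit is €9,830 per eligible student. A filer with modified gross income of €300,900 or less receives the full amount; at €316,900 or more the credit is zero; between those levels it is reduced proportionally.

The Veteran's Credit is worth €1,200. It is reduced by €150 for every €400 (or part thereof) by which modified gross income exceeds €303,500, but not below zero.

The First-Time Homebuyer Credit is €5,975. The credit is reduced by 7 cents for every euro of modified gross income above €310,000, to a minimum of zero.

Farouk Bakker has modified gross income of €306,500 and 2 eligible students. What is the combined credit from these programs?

€18,754

Tuition Credit: base = 2 × €9,830 = €19,660. €306,500 is €5,600 into a €16,000 phase-out range, leaving 10,400/16,000 of the credit: €19,660 × 10,400/16,000 = €12,779.
Veteran's Credit: income exceeds €303,500 by €3,000 → 8 increments × €150 = €1,200 ≥ base, so the credit is €0.
First-Time Homebuyer Credit: €306,500 is at or below the €310,000 threshold, so the full €5,975 applies.
Total: €12,779 + €0 + €5,975 = €18,754.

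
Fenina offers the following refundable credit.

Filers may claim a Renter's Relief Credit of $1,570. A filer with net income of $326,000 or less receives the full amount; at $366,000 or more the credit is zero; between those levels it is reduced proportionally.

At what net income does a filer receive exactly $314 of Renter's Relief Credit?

$314 is 314/1,570 of the full $1,570, so 1,256/1,570 of the $40,000 range has been used: income = $326,000 + $40,000 × 1,256/1,570 = $358,000.

$358,000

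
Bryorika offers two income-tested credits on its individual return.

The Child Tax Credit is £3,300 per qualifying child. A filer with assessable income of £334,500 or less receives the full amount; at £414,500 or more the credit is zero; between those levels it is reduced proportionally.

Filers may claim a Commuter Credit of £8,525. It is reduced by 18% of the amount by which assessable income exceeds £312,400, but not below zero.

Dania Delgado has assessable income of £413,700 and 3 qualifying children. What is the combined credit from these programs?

£99

Child Tax Credit: base = 3 × £3,300 = £9,900. £413,700 is £79,200 into a £80,000 phase-out range, leaving 800/80,000 of the credit: £9,900 × 800/80,000 = £99.
Commuter Credit: 18% of the £101,300 excess over £312,400 is £18,234 ≥ base, so the credit is £0.
Total: £99 + £0 = £99.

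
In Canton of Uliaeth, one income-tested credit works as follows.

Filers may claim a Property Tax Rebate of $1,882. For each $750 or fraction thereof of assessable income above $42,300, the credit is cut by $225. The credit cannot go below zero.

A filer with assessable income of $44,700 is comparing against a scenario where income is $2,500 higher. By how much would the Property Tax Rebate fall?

$675

At $44,700 — income exceeds $42,300 by $2,400, which is 4 full-or-partial $750 increments; reduction = 4 × $225 = $900, leaving $982.
At $47,200 — income exceeds $42,300 by $4,900, which is 7 full-or-partial $750 increments; reduction = 7 × $225 = $1,575, leaving $307.
Lost: $982 − $307 = $675.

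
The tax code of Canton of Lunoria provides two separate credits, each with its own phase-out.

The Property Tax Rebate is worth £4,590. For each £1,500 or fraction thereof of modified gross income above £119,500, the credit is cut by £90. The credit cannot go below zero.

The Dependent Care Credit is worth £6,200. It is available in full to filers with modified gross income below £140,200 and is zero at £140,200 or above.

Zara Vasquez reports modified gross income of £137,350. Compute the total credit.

Property Tax Rebate: income exceeds £119,500 by £17,850, which is 12 full-or-partial £1,500 increments; reduction = 12 × £90 = £1,080, leaving £3,510.
Dependent Care Credit: £137,350 is below the £140,200 cutoff, so the full £6,200 applies.
Total: £3,510 + £6,200 = £9,710.

£9,710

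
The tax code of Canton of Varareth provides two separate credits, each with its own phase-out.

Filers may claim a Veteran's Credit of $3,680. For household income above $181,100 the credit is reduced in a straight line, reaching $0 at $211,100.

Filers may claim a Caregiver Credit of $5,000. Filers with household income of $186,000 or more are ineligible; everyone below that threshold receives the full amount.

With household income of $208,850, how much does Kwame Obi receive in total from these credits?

$276

Veteran's Credit: $208,850 is $27,750 into a $30,000 phase-out range, leaving 2,250/30,000 of the credit: $3,680 × 2,250/30,000 = $276.
Caregiver Credit: $208,850 meets or exceeds the $186,000 cutoff, so the credit is $0.
Total: $276 + $0 = $276.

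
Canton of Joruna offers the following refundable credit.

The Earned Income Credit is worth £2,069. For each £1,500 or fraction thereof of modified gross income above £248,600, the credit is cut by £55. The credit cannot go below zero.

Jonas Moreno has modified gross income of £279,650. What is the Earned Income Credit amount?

£914

Earned Income Credit: income exceeds £248,600 by £31,050, which is 21 full-or-partial £1,500 increments; reduction = 21 × £55 = £1,155, leaving £914.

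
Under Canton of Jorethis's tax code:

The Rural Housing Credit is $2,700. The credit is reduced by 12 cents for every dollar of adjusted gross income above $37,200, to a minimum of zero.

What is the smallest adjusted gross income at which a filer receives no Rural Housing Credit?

The credit falls by 12% of each dollar above $37,200, so it reaches zero when the excess is $2,700 / 12% = $22,500: income = $37,200 + $22,500 = $59,700.

$59,700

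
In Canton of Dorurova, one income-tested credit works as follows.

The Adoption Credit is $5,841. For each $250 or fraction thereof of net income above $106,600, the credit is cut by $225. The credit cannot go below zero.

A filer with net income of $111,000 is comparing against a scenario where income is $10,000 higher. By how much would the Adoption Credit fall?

$1,791

At $111,000 — income exceeds $106,600 by $4,400, which is 18 full-or-partial $250 increments; reduction = 18 × $225 = $4,050, leaving $1,791.
At $121,000 — income exceeds $106,600 by $14,400 → 58 increments × $225 = $13,050 ≥ base, so the credit is $0.
Lost: $1,791 − $0 = $1,791.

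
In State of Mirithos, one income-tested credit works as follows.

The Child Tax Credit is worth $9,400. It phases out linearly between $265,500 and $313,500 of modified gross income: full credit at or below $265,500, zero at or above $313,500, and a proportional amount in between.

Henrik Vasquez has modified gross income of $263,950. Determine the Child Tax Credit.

$9,400

Child Tax Credit: $263,950 is at or below the $265,500 threshold, so the full $9,400 applies.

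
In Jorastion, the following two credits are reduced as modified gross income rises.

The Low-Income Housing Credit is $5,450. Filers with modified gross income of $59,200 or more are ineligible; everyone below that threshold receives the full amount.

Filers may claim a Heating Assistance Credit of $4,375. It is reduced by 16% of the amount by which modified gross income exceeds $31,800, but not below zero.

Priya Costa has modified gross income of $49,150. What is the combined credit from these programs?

$7,049

Low-Income Housing Credit: $49,150 is below the $59,200 cutoff, so the full $5,450 applies.
Heating Assistance Credit: 16% of the $17,350 excess over $31,800 is $2,776; credit = $4,375 − $2,776 = $1,599.
Total: $5,450 + $1,599 = $7,049.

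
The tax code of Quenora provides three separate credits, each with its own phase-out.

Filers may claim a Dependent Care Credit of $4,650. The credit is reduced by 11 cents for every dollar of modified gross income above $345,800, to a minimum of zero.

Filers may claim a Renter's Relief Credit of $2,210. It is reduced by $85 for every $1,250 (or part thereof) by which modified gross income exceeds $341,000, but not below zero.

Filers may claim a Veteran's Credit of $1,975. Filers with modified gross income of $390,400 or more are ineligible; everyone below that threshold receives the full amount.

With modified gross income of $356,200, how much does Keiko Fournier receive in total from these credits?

$6,586

Dependent Care Credit: 11% of the $10,400 excess over $345,800 is $1,144; credit = $4,650 − $1,144 = $3,506.
Renter's Relief Credit: income exceeds $341,000 by $15,200, which is 13 full-or-partial $1,250 increments; reduction = 13 × $85 = $1,105, leaving $1,105.
Veteran's Credit: $356,200 is below the $390,400 cutoff, so the full $1,975 applies.
Total: $3,506 + $1,105 + $1,975 = $6,586.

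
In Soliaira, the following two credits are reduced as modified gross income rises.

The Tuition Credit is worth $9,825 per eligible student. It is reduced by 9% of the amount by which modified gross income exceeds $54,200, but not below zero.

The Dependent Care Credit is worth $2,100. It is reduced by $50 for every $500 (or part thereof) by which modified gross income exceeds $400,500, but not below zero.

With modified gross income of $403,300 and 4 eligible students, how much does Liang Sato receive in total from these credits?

$9,681

Tuition Credit: base = 4 × $9,825 = $39,300. 9% of the $349,100 excess over $54,200 is $31,419; credit = $39,300 − $31,419 = $7,881.
Dependent Care Credit: income exceeds $400,500 by $2,800, which is 6 full-or-partial $500 increments; reduction = 6 × $50 = $300, leaving $1,800.
Total: $7,881 + $1,800 = $9,681.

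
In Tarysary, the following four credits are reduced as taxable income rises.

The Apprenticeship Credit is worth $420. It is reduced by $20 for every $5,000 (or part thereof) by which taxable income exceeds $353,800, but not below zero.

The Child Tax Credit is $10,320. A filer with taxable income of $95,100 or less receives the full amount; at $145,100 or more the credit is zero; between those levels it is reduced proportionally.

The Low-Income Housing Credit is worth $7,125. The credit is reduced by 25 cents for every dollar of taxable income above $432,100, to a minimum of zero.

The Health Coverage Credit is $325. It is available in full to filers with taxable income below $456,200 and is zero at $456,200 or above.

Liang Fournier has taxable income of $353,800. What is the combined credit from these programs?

Apprenticeship Credit: $353,800 is at or below the $353,800 threshold, so the full $420 applies.
Child Tax Credit: $353,800 is at or above $145,100, so the credit is $0.
Low-Income Housing Credit: $353,800 is at or below the $432,100 threshold, so the full $7,125 applies.
Health Coverage Credit: $353,800 is below the $456,200 cutoff, so the full $325 applies.
Total: $420 + $0 + $7,125 + $325 = $7,870.

$7,870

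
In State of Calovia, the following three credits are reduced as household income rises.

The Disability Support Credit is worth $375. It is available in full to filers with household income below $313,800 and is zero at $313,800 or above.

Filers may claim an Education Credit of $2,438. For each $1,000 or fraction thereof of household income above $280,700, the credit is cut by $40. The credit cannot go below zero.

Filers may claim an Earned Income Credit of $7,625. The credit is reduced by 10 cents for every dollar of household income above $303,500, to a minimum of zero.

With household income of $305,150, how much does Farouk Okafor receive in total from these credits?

Disability Support Credit: $305,150 is below the $313,800 cutoff, so the full $375 applies.
Education Credit: income exceeds $280,700 by $24,450, which is 25 full-or-partial $1,000 increments; reduction = 25 × $40 = $1,000, leaving $1,438.
Earned Income Credit: 10% of the $1,650 excess over $303,500 is $165; credit = $7,625 − $165 = $7,460.
Total: $375 + $1,438 + $7,460 = $9,273.

$9,273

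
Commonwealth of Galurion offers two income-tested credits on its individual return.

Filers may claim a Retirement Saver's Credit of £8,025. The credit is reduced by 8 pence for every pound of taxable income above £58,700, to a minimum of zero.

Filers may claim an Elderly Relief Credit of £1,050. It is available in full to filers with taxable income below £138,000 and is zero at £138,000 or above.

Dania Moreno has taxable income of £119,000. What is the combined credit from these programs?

Retirement Saver's Credit: 8% of the £60,300 excess over £58,700 is £4,824; credit = £8,025 − £4,824 = £3,201.
Elderly Relief Credit: £119,000 is below the £138,000 cutoff, so the full £1,050 applies.
Total: £3,201 + £1,050 = £4,251.

£4,251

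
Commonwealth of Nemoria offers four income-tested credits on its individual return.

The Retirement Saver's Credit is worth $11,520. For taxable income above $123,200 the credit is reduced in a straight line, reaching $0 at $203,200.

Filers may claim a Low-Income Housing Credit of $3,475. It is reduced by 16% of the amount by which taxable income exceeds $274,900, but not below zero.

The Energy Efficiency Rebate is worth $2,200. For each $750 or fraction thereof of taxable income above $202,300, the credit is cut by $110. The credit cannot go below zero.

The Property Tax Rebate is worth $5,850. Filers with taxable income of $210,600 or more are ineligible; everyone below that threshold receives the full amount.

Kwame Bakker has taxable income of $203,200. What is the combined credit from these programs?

$11,305

Retirement Saver's Credit: $203,200 is at or above $203,200, so the credit is $0.
Low-Income Housing Credit: $203,200 is at or below the $274,900 threshold, so the full $3,475 applies.
Energy Efficiency Rebate: income exceeds $202,300 by $900, which is 2 full-or-partial $750 increments; reduction = 2 × $110 = $220, leaving $1,980.
Property Tax Rebate: $203,200 is below the $210,600 cutoff, so the full $5,850 applies.
Total: $0 + $3,475 + $1,980 + $5,850 = $11,305.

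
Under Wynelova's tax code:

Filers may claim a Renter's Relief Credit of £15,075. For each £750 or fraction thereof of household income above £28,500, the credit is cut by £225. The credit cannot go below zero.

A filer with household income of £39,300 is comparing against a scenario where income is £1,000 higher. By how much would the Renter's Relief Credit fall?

At £39,300 — income exceeds £28,500 by £10,800, which is 15 full-or-partial £750 increments; reduction = 15 × £225 = £3,375, leaving £11,700.
At £40,300 — income exceeds £28,500 by £11,800, which is 16 full-or-partial £750 increments; reduction = 16 × £225 = £3,600, leaving £11,475.
Lost: £11,700 − £11,475 = £225.

£225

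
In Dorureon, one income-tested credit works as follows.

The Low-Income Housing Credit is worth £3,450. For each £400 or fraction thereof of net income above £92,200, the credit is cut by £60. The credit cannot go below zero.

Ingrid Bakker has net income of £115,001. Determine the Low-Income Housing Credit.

£0

Low-Income Housing Credit: income exceeds £92,200 by £22,801 → 58 increments × £60 = £3,480 ≥ base, so the credit is £0.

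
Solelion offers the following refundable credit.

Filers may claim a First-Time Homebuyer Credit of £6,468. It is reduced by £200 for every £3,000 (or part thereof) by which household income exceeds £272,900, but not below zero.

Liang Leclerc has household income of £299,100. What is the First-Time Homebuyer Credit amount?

£4,668

First-Time Homebuyer Credit: income exceeds £272,900 by £26,200, which is 9 full-or-partial £3,000 increments; reduction = 9 × £200 = £1,800, leaving £4,668.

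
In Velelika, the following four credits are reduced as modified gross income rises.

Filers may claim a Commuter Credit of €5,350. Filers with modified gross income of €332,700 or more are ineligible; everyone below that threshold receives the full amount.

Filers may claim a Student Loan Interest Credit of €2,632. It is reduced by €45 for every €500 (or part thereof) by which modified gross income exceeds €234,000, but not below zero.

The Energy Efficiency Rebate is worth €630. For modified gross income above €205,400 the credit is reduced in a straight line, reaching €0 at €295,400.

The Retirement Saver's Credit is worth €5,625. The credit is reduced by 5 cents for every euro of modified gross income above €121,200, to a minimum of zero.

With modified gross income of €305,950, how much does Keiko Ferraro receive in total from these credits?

€5,350

Commuter Credit: €305,950 is below the €332,700 cutoff, so the full €5,350 applies.
Student Loan Interest Credit: income exceeds €234,000 by €71,950 → 144 increments × €45 = €6,480 ≥ base, so the credit is €0.
Energy Efficiency Rebate: €305,950 is at or above €295,400, so the credit is €0.
Retirement Saver's Credit: 5% of the €184,750 excess over €121,200 is €9,237.50 ≥ base, so the credit is €0.
Total: €5,350 + €0 + €0 + €0 = €5,350.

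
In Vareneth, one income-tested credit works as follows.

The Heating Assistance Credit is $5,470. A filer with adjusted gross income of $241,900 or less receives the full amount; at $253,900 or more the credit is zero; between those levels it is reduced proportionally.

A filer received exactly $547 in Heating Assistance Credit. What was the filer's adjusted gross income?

$547 is 547/5,470 of the full $5,470, so 4,923/5,470 of the $12,000 range has been used: income = $241,900 + $12,000 × 4,923/5,470 = $252,700.

$252,700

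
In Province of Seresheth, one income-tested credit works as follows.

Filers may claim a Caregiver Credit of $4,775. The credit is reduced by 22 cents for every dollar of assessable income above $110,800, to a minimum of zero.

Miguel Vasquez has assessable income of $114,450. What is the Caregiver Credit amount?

Caregiver Credit: 22% of the $3,650 excess over $110,800 is $803; credit = $4,775 − $803 = $3,972.

$3,972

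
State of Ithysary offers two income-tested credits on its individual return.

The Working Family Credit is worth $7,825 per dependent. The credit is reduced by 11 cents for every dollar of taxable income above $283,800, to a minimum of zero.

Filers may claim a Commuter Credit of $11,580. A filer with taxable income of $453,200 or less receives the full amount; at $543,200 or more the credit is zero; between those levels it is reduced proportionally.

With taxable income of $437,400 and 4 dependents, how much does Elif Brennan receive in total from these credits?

Working Family Credit: base = 4 × $7,825 = $31,300. 11% of the $153,600 excess over $283,800 is $16,896; credit = $31,300 − $16,896 = $14,404.
Commuter Credit: $437,400 is at or below the $453,200 threshold, so the full $11,580 applies.
Total: $14,404 + $11,580 = $25,984.

$25,984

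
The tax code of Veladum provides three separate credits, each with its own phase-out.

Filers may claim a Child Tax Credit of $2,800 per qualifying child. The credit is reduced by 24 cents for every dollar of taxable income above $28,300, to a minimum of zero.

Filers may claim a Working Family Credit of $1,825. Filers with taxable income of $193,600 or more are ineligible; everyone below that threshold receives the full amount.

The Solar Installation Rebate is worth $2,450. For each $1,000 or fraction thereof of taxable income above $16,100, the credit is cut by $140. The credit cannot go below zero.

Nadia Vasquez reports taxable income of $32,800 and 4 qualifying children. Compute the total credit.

$12,015

Child Tax Credit: base = 4 × $2,800 = $11,200. 24% of the $4,500 excess over $28,300 is $1,080; credit = $11,200 − $1,080 = $10,120.
Working Family Credit: $32,800 is below the $193,600 cutoff, so the full $1,825 applies.
Solar Installation Rebate: income exceeds $16,100 by $16,700, which is 17 full-or-partial $1,000 increments; reduction = 17 × $140 = $2,380, leaving $70.
Total: $10,120 + $1,825 + $70 = $12,015.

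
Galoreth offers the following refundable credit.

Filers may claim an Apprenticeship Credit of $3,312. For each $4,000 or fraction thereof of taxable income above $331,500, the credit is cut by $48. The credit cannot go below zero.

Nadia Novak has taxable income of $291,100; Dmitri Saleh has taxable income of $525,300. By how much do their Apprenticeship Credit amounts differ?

Nadia ($291,100): Apprenticeship Credit: $291,100 is at or below the $331,500 threshold, so the full $3,312 applies.
Dmitri ($525,300): Apprenticeship Credit: income exceeds $331,500 by $193,800, which is 49 full-or-partial $4,000 increments; reduction = 49 × $48 = $2,352, leaving $960.
Difference: |$3,312 − $960| = $2,352.

$2,352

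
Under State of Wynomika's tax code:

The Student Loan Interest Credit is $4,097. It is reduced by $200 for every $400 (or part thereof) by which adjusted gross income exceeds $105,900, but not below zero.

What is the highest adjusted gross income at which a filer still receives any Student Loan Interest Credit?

$113,900

After 20 increments the reduction is 20 × $200 = $4,000, leaving $97; one more increment wipes it out. Increment 20 ends at excess 20 × $400 = $8,000, so the highest qualifying income is $105,900 + $8,000 = $113,900.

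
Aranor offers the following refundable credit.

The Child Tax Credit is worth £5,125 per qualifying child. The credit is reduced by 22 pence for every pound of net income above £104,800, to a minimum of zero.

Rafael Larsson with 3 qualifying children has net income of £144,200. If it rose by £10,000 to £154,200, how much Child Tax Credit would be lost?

At £144,200 — base = 3 × £5,125 = £15,375. 22% of the £39,400 excess over £104,800 is £8,668; credit = £15,375 − £8,668 = £6,707.
At £154,200 — base = 3 × £5,125 = £15,375. 22% of the £49,400 excess over £104,800 is £10,868; credit = £15,375 − £10,868 = £4,507.
Lost: £6,707 − £4,507 = £2,200.

£2,200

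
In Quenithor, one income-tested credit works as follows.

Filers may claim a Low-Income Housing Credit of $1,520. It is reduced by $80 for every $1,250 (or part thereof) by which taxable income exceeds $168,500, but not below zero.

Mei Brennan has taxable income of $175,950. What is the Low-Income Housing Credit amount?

Low-Income Housing Credit: income exceeds $168,500 by $7,450, which is 6 full-or-partial $1,250 increments; reduction = 6 × $80 = $480, leaving $1,040.

$1,040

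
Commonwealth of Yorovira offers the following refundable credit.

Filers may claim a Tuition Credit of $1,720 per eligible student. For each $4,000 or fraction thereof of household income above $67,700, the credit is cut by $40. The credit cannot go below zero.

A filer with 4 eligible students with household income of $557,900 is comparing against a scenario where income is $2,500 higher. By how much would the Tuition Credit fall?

At $557,900 — base = 4 × $1,720 = $6,880. income exceeds $67,700 by $490,200, which is 123 full-or-partial $4,000 increments; reduction = 123 × $40 = $4,920, leaving $1,960.
At $560,400 — base = 4 × $1,720 = $6,880. income exceeds $67,700 by $492,700, which is 124 full-or-partial $4,000 increments; reduction = 124 × $40 = $4,960, leaving $1,920.
Lost: $1,960 − $1,920 = $40.

$40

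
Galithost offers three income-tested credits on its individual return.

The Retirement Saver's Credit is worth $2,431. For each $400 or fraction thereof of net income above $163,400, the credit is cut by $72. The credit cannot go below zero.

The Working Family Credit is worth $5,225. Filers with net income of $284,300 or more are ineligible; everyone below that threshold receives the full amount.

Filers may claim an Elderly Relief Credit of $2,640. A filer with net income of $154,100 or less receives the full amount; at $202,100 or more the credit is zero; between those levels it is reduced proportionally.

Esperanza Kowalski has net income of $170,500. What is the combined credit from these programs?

$8,098

Retirement Saver's Credit: income exceeds $163,400 by $7,100, which is 18 full-or-partial $400 increments; reduction = 18 × $72 = $1,296, leaving $1,135.
Working Family Credit: $170,500 is below the $284,300 cutoff, so the full $5,225 applies.
Elderly Relief Credit: $170,500 is $16,400 into a $48,000 phase-out range, leaving 31,600/48,000 of the credit: $2,640 × 31,600/48,000 = $1,738.
Total: $1,135 + $5,225 + $1,738 = $8,098.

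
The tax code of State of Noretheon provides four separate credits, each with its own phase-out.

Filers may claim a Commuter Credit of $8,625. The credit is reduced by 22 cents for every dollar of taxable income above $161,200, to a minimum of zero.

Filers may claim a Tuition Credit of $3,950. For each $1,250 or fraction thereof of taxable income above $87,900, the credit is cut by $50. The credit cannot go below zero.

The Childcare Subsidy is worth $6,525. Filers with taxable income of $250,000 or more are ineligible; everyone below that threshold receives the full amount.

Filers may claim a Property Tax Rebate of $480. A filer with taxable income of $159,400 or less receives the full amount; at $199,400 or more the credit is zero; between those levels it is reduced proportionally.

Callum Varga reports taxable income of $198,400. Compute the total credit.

$6,978

Commuter Credit: 22% of the $37,200 excess over $161,200 is $8,184; credit = $8,625 − $8,184 = $441.
Tuition Credit: income exceeds $87,900 by $110,500 → 89 increments × $50 = $4,450 ≥ base, so the credit is $0.
Childcare Subsidy: $198,400 is below the $250,000 cutoff, so the full $6,525 applies.
Property Tax Rebate: $198,400 is $39,000 into a $40,000 phase-out range, leaving 1,000/40,000 of the credit: $480 × 1,000/40,000 = $12.
Total: $441 + $0 + $6,525 + $12 = $6,978.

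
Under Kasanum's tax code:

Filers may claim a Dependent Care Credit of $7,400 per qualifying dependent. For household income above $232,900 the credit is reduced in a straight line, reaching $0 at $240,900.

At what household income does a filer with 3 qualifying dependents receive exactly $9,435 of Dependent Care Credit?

Full credit = 3 × $7,400 = $22,200.
$9,435 is 9,435/22,200 of the full $22,200, so 12,765/22,200 of the $8,000 range has been used: income = $232,900 + $8,000 × 12,765/22,200 = $237,500.

$237,500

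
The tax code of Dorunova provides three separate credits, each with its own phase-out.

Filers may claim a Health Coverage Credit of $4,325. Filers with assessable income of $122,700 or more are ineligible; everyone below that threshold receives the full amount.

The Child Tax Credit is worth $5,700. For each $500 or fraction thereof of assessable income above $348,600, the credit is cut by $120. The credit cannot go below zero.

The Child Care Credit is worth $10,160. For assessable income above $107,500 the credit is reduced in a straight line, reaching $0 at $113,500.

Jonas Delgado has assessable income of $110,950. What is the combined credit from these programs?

$14,343

Health Coverage Credit: $110,950 is below the $122,700 cutoff, so the full $4,325 applies.
Child Tax Credit: $110,950 is at or below the $348,600 threshold, so the full $5,700 applies.
Child Care Credit: $110,950 is $3,450 into a $6,000 phase-out range, leaving 2,550/6,000 of the credit: $10,160 × 2,550/6,000 = $4,318.
Total: $4,325 + $5,700 + $4,318 = $14,343.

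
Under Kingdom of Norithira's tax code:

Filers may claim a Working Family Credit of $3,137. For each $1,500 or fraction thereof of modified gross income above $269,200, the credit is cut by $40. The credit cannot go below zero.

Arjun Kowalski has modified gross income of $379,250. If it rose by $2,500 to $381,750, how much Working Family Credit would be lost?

$80

At $379,250 — income exceeds $269,200 by $110,050, which is 74 full-or-partial $1,500 increments; reduction = 74 × $40 = $2,960, leaving $177.
At $381,750 — income exceeds $269,200 by $112,550, which is 76 full-or-partial $1,500 increments; reduction = 76 × $40 = $3,040, leaving $97.
Lost: $177 − $97 = $80.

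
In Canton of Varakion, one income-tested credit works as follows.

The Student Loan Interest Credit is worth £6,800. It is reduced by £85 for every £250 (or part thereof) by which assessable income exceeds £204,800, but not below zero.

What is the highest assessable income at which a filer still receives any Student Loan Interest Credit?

After 79 increments the reduction is 79 × £85 = £6,715, leaving £85; one more increment wipes it out. Increment 79 ends at excess 79 × £250 = £19,750, so the highest qualifying income is £204,800 + £19,750 = £224,550.

£224,550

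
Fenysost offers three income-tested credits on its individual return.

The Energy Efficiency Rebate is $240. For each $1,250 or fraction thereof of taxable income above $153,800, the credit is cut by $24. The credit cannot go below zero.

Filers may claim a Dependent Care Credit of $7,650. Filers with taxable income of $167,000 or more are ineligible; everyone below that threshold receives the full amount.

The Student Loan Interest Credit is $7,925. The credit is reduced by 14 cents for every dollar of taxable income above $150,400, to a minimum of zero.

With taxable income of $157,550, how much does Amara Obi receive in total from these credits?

Energy Efficiency Rebate: income exceeds $153,800 by $3,750, which is 3 full-or-partial $1,250 increments; reduction = 3 × $24 = $72, leaving $168.
Dependent Care Credit: $157,550 is below the $167,000 cutoff, so the full $7,650 applies.
Student Loan Interest Credit: 14% of the $7,150 excess over $150,400 is $1,001; credit = $7,925 − $1,001 = $6,924.
Total: $168 + $7,650 + $6,924 = $14,742.

$14,742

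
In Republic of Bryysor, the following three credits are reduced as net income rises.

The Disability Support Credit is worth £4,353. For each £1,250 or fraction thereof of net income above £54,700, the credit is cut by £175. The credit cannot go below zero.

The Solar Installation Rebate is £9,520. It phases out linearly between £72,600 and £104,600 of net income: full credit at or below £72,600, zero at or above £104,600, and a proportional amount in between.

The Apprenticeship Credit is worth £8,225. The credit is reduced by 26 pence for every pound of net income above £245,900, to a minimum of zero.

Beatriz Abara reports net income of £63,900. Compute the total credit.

Disability Support Credit: income exceeds £54,700 by £9,200, which is 8 full-or-partial £1,250 increments; reduction = 8 × £175 = £1,400, leaving £2,953.
Solar Installation Rebate: £63,900 is at or below the £72,600 threshold, so the full £9,520 applies.
Apprenticeship Credit: £63,900 is at or below the £245,900 threshold, so the full £8,225 applies.
Total: £2,953 + £9,520 + £8,225 = £20,698.

£20,698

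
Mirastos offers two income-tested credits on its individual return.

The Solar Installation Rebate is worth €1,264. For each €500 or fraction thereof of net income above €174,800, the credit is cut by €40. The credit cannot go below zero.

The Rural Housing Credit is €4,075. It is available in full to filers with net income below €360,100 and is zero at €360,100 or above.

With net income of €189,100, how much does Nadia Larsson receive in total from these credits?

Solar Installation Rebate: income exceeds €174,800 by €14,300, which is 29 full-or-partial €500 increments; reduction = 29 × €40 = €1,160, leaving €104.
Rural Housing Credit: €189,100 is below the €360,100 cutoff, so the full €4,075 applies.
Total: €104 + €4,075 = €4,179.

€4,179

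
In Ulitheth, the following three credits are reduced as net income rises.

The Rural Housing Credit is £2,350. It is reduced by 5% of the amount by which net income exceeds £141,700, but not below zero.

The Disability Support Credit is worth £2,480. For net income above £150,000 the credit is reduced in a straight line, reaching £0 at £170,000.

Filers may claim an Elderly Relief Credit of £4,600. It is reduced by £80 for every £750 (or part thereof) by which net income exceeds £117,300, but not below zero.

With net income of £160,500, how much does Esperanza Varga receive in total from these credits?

Rural Housing Credit: 5% of the £18,800 excess over £141,700 is £940; credit = £2,350 − £940 = £1,410.
Disability Support Credit: £160,500 is £10,500 into a £20,000 phase-out range, leaving 9,500/20,000 of the credit: £2,480 × 9,500/20,000 = £1,178.
Elderly Relief Credit: income exceeds £117,300 by £43,200 → 58 increments × £80 = £4,640 ≥ base, so the credit is £0.
Total: £1,410 + £1,178 + £0 = £2,588.

£2,588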